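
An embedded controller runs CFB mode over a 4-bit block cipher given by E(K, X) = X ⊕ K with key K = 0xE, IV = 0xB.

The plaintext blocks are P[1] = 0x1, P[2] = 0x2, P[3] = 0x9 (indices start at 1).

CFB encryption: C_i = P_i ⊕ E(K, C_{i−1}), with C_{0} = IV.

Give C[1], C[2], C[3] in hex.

C[1]: E(K, 0xB) = 0x5; 0x1 ⊕ 0x5 = 0x4.
C[2]: E(K, 0x4) = 0xA; 0x2 ⊕ 0xA = 0x8.
C[3]: E(K, 0x8) = 0x6; 0x9 ⊕ 0x6 = 0xF.

C[1] = 0x4, C[2] = 0x8, C[3] = 0xF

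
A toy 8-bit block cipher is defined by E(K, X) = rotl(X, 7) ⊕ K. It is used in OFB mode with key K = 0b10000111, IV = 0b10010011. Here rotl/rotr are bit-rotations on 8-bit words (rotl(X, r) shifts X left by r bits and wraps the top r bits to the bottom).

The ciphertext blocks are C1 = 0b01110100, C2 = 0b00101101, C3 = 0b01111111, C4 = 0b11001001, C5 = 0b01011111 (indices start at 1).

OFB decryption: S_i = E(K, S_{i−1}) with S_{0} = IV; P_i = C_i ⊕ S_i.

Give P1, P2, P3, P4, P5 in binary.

P1 = 0b00111010, P2 = 0b10001101, P3 = 0b10101000, P4 = 0b10100101, P5 = 0b11101110

P1: S = E(K, 0b10010011) = 0b01001110; 0b01110100 ⊕ 0b01001110 = 0b00111010.
P2: S = E(K, 0b01001110) = 0b10100000; 0b00101101 ⊕ 0b10100000 = 0b10001101.
P3: S = E(K, 0b10100000) = 0b11010111; 0b01111111 ⊕ 0b11010111 = 0b10101000.
P4: S = E(K, 0b11010111) = 0b01101100; 0b11001001 ⊕ 0b01101100 = 0b10100101.
P5: S = E(K, 0b01101100) = 0b10110001; 0b01011111 ⊕ 0b10110001 = 0b11101110.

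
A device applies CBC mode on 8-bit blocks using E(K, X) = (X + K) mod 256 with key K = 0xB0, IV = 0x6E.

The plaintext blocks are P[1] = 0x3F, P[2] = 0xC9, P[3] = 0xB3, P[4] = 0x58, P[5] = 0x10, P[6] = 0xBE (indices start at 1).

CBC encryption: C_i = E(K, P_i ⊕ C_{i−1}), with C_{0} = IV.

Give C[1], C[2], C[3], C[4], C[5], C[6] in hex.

C[1] = 0x01, C[2] = 0x78, C[3] = 0x7B, C[4] = 0xD3, C[5] = 0x73, C[6] = 0x7D

C[1]: P[1] ⊕ 0x6E = 0x51; E(K, 0x51) = 0x01.
C[2]: P[2] ⊕ 0x01 = 0xC8; E(K, 0xC8) = 0x78.
C[3]: P[3] ⊕ 0x78 = 0xCB; E(K, 0xCB) = 0x7B.
C[4]: P[4] ⊕ 0x7B = 0x23; E(K, 0x23) = 0xD3.
C[5]: P[5] ⊕ 0xD3 = 0xC3; E(K, 0xC3) = 0x73.
C[6]: P[6] ⊕ 0x73 = 0xCD; E(K, 0xCD) = 0x7D.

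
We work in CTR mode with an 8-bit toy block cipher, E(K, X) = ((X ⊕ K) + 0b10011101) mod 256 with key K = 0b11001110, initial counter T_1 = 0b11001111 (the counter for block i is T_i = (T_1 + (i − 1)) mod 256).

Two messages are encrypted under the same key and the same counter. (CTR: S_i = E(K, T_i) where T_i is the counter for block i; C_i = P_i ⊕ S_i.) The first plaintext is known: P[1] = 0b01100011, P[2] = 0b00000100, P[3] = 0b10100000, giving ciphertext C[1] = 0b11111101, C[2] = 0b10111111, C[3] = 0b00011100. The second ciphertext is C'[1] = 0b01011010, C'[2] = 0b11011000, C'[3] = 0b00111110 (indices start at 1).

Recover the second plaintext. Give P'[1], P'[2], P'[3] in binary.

P'[1] = 0b11000100, P'[2] = 0b01100011, P'[3] = 0b10000010

In CTR with a reused counter, both messages share the same keystream S_i, so C_i ⊕ C'_i = P_i ⊕ P'_i and thus P'_i = P_i ⊕ C_i ⊕ C'_i.
P'[1]: 0b01100011 ⊕ 0b11111101 ⊕ 0b01011010 = 0b11000100.
P'[2]: 0b00000100 ⊕ 0b10111111 ⊕ 0b11011000 = 0b01100011.
P'[3]: 0b10100000 ⊕ 0b00011100 ⊕ 0b00111110 = 0b10000010.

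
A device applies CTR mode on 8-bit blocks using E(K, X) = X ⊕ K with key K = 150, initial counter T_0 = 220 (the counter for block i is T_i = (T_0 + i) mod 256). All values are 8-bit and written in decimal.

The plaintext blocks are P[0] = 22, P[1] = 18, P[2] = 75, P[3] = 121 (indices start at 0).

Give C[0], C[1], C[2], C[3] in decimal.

C[0] = 92, C[1] = 89, C[2] = 3, C[3] = 48

CTR encryption: S_i = E(K, T_i) where T_i is the counter for block i; C_i = P_i ⊕ S_i.
C[0]: T = 220, S = E(K, T) = 74; 22 ⊕ 74 = 92.
C[1]: T = 221, S = E(K, T) = 75; 18 ⊕ 75 = 89.
C[2]: T = 222, S = E(K, T) = 72; 75 ⊕ 72 = 3.
C[3]: T = 223, S = E(K, T) = 73; 121 ⊕ 73 = 48.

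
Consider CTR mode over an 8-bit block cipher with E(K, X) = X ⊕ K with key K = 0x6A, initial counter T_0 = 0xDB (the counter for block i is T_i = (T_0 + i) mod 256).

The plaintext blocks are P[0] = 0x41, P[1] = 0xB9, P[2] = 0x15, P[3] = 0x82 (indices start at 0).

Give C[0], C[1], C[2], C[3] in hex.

C[0] = 0xF0, C[1] = 0x0F, C[2] = 0xA2, C[3] = 0x36

CTR encryption: S_i = E(K, T_i) where T_i is the counter for block i; C_i = P_i ⊕ S_i.
C[0]: T = 0xDB, S = E(K, T) = 0xB1; 0x41 ⊕ 0xB1 = 0xF0.
C[1]: T = 0xDC, S = E(K, T) = 0xB6; 0xB9 ⊕ 0xB6 = 0x0F.
C[2]: T = 0xDD, S = E(K, T) = 0xB7; 0x15 ⊕ 0xB7 = 0xA2.
C[3]: T = 0xDE, S = E(K, T) = 0xB4; 0x82 ⊕ 0xB4 = 0x36.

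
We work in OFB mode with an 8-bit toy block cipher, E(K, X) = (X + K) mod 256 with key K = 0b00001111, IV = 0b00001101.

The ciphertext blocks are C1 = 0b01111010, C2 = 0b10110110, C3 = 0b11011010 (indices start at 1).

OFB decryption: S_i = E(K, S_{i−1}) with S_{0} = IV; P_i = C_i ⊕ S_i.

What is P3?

P3 = 0b11100000

P1: S = E(K, 0b00001101) = 0b00011100; 0b01111010 ⊕ 0b00011100 = 0b01100110.
P2: S = E(K, 0b00011100) = 0b00101011; 0b10110110 ⊕ 0b00101011 = 0b10011101.
P3: S = E(K, 0b00101011) = 0b00111010; 0b11011010 ⊕ 0b00111010 = 0b11100000.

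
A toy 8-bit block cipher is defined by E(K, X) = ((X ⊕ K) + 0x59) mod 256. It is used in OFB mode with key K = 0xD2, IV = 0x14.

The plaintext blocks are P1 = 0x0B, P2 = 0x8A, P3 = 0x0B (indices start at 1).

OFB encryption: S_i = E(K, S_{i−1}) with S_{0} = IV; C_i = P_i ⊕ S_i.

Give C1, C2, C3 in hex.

C1: S = E(K, 0x14) = 0x1F; 0x0B ⊕ 0x1F = 0x14.
C2: S = E(K, 0x1F) = 0x26; 0x8A ⊕ 0x26 = 0xAC.
C3: S = E(K, 0x26) = 0x4D; 0x0B ⊕ 0x4D = 0x46.

C1 = 0x14, C2 = 0xAC, C3 = 0x46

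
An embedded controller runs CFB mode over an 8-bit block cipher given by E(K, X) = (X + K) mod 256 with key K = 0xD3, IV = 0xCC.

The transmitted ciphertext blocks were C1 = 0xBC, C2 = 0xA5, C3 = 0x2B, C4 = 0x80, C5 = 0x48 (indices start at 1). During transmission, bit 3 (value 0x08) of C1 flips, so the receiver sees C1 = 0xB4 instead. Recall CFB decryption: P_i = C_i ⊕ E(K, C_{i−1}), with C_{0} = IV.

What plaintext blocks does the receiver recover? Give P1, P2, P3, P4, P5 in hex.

P1 = 0x2B, P2 = 0x22, P3 = 0x53, P4 = 0x7E, P5 = 0x1B

Only C1 changed, to 0xB4. In CFB, a change in C_i flips the same bit in P_i and garbles P_{i+1}. Decrypting the received ciphertext:
P1: E(K, 0xCC) = 0x9F; 0xB4 ⊕ 0x9F = 0x2B.
P2: E(K, 0xB4) = 0x87; 0xA5 ⊕ 0x87 = 0x22.
P3: E(K, 0xA5) = 0x78; 0x2B ⊕ 0x78 = 0x53.
P4: E(K, 0x2B) = 0xFE; 0x80 ⊕ 0xFE = 0x7E.
P5: E(K, 0x80) = 0x53; 0x48 ⊕ 0x53 = 0x1B.
Blocks that differ from the original plaintext: P1, P2.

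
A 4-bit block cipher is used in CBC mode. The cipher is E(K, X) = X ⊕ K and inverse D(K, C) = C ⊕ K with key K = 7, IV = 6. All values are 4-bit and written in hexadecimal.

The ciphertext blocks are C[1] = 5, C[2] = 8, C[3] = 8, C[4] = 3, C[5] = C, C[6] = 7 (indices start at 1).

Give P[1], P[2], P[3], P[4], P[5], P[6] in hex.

CBC decryption: P_i = D(K, C_i) ⊕ C_{i−1}, with C_{0} = IV.
P[1]: D(K, 5) = 2; 2 ⊕ 6 = 4.
P[2]: D(K, 8) = F; F ⊕ 5 = A.
P[3]: D(K, 8) = F; F ⊕ 8 = 7.
P[4]: D(K, 3) = 4; 4 ⊕ 8 = C.
P[5]: D(K, C) = B; B ⊕ 3 = 8.
P[6]: D(K, 7) = 0; 0 ⊕ C = C.

P[1] = 4, P[2] = A, P[3] = 7, P[4] = C, P[5] = 8, P[6] = C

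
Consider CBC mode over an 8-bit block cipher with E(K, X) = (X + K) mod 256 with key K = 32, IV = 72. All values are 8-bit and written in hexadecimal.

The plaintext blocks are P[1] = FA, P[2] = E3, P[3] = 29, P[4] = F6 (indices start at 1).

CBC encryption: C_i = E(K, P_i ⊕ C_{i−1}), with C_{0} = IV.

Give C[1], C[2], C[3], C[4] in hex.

C[1]: P[1] ⊕ 72 = 88; E(K, 88) = BA.
C[2]: P[2] ⊕ BA = 59; E(K, 59) = 8B.
C[3]: P[3] ⊕ 8B = A2; E(K, A2) = D4.
C[4]: P[4] ⊕ D4 = 22; E(K, 22) = 54.

C[1] = BA, C[2] = 8B, C[3] = D4, C[4] = 54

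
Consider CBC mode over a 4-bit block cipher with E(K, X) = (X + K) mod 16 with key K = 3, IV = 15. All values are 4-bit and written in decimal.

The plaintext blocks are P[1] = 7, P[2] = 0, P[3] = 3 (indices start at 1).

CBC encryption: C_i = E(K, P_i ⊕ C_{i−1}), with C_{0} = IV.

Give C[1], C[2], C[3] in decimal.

C[1] = 11, C[2] = 14, C[3] = 0

C[1]: P[1] ⊕ 15 = 8; E(K, 8) = 11.
C[2]: P[2] ⊕ 11 = 11; E(K, 11) = 14.
C[3]: P[3] ⊕ 14 = 13; E(K, 13) = 0.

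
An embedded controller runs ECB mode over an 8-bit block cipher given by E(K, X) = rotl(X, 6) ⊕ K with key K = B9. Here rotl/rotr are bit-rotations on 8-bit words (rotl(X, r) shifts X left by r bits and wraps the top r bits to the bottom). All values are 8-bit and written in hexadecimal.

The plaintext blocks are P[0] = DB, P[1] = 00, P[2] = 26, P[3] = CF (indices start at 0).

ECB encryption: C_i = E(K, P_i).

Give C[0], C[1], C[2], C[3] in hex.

C[0]: E(K, DB) = 4F.
C[1]: E(K, 00) = B9.
C[2]: E(K, 26) = 30.
C[3]: E(K, CF) = 4A.

C[0] = 4F, C[1] = B9, C[2] = 30, C[3] = 4A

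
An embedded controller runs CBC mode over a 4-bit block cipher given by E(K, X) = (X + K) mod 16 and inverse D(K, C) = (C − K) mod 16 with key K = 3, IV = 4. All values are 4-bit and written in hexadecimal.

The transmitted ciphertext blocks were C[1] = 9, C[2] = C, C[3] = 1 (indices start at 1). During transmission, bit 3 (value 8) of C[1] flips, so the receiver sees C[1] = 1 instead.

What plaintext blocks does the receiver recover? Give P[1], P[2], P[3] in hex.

CBC decryption: P_i = D(K, C_i) ⊕ C_{i−1}, with C_{0} = IV.
Only C[1] changed, to 1. In CBC, a change in C_i garbles P_i and flips the same bit in P_{i+1}. Decrypting the received ciphertext:
P[1]: D(K, 1) = E; E ⊕ 4 = A.
P[2]: D(K, C) = 9; 9 ⊕ 1 = 8.
P[3]: D(K, 1) = E; E ⊕ C = 2.
Blocks that differ from the original plaintext: P[1], P[2].

P[1] = A, P[2] = 8, P[3] = 2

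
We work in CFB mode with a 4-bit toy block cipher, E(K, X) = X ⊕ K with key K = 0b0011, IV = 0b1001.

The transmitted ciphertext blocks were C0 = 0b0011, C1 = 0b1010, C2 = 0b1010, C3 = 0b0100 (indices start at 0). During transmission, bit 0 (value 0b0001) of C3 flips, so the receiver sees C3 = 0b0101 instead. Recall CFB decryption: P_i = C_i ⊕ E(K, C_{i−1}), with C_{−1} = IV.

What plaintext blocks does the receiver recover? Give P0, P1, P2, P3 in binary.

P0 = 0b1001, P1 = 0b1010, P2 = 0b0011, P3 = 0b1100

Only C3 changed, to 0b0101. In CFB, a change in C_i flips the same bit in P_i and garbles P_{i+1}. Decrypting the received ciphertext:
P0: E(K, 0b1001) = 0b1010; 0b0011 ⊕ 0b1010 = 0b1001.
P1: E(K, 0b0011) = 0b0000; 0b1010 ⊕ 0b0000 = 0b1010.
P2: E(K, 0b1010) = 0b1001; 0b1010 ⊕ 0b1001 = 0b0011.
P3: E(K, 0b1010) = 0b1001; 0b0101 ⊕ 0b1001 = 0b1100.
Blocks that differ from the original plaintext: P3.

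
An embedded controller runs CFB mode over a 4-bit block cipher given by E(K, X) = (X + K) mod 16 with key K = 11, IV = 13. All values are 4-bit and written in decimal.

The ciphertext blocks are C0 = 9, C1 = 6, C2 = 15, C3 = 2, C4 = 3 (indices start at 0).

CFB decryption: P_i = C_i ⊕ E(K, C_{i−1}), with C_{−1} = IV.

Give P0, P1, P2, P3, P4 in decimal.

P0: E(K, 13) = 8; 9 ⊕ 8 = 1.
P1: E(K, 9) = 4; 6 ⊕ 4 = 2.
P2: E(K, 6) = 1; 15 ⊕ 1 = 14.
P3: E(K, 15) = 10; 2 ⊕ 10 = 8.
P4: E(K, 2) = 13; 3 ⊕ 13 = 14.

P0 = 1, P1 = 2, P2 = 14, P3 = 8, P4 = 14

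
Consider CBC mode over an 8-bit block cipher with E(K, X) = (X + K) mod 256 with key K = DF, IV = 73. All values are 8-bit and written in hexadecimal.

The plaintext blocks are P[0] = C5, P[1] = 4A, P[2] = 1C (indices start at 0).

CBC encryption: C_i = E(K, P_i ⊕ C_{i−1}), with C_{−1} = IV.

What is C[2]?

C[0]: P[0] ⊕ 73 = B6; E(K, B6) = 95.
C[1]: P[1] ⊕ 95 = DF; E(K, DF) = BE.
C[2]: P[2] ⊕ BE = A2; E(K, A2) = 81.

C[2] = 81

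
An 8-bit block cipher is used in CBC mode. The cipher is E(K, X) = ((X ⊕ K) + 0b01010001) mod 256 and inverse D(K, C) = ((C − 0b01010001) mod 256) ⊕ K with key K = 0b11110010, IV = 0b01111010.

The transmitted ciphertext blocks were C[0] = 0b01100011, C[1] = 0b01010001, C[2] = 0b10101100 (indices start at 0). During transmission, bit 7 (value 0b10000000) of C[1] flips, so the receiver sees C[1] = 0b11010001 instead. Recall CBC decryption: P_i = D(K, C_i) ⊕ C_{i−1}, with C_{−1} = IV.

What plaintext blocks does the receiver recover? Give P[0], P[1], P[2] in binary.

P[0] = 0b10011010, P[1] = 0b00010001, P[2] = 0b01111000

Only C[1] changed, to 0b11010001. In CBC, a change in C_i garbles P_i and flips the same bit in P_{i+1}. Decrypting the received ciphertext:
P[0]: D(K, 0b01100011) = 0b11100000; 0b11100000 ⊕ 0b01111010 = 0b10011010.
P[1]: D(K, 0b11010001) = 0b01110010; 0b01110010 ⊕ 0b01100011 = 0b00010001.
P[2]: D(K, 0b10101100) = 0b10101001; 0b10101001 ⊕ 0b11010001 = 0b01111000.
Blocks that differ from the original plaintext: P[1], P[2].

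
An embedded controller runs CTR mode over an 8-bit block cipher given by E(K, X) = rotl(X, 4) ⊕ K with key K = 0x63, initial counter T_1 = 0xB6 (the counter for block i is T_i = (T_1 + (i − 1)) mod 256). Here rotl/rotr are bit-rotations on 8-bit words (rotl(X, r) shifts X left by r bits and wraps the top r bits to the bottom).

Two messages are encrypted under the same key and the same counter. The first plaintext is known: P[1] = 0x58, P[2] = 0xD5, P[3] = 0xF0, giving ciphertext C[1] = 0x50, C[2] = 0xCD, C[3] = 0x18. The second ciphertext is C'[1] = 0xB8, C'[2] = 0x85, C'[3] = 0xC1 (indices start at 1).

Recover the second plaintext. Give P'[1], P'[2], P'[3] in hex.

In CTR with a reused counter, both messages share the same keystream S_i, so C_i ⊕ C'_i = P_i ⊕ P'_i and thus P'_i = P_i ⊕ C_i ⊕ C'_i.
P'[1]: 0x58 ⊕ 0x50 ⊕ 0xB8 = 0xB0.
P'[2]: 0xD5 ⊕ 0xCD ⊕ 0x85 = 0x9D.
P'[3]: 0xF0 ⊕ 0x18 ⊕ 0xC1 = 0x29.

P'[1] = 0xB0, P'[2] = 0x9D, P'[3] = 0x29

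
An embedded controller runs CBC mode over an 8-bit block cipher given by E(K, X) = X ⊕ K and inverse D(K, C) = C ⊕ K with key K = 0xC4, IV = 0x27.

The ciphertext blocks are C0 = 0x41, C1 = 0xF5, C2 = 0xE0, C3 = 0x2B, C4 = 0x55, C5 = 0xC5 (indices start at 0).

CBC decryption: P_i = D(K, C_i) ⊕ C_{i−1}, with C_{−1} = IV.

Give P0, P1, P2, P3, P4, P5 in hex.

P0: D(K, 0x41) = 0x85; 0x85 ⊕ 0x27 = 0xA2.
P1: D(K, 0xF5) = 0x31; 0x31 ⊕ 0x41 = 0x70.
P2: D(K, 0xE0) = 0x24; 0x24 ⊕ 0xF5 = 0xD1.
P3: D(K, 0x2B) = 0xEF; 0xEF ⊕ 0xE0 = 0x0F.
P4: D(K, 0x55) = 0x91; 0x91 ⊕ 0x2B = 0xBA.
P5: D(K, 0xC5) = 0x01; 0x01 ⊕ 0x55 = 0x54.

P0 = 0xA2, P1 = 0x70, P2 = 0xD1, P3 = 0x0F, P4 = 0xBA, P5 = 0x54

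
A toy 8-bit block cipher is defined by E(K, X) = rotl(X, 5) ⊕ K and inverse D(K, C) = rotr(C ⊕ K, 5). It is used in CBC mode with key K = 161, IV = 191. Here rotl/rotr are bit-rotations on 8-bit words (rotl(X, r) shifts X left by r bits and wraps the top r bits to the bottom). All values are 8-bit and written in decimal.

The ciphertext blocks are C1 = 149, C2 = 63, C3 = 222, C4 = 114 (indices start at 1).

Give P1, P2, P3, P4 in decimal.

CBC decryption: P_i = D(K, C_i) ⊕ C_{i−1}, with C_{0} = IV.
P1: D(K, 149) = 161; 161 ⊕ 191 = 30.
P2: D(K, 63) = 244; 244 ⊕ 149 = 97.
P3: D(K, 222) = 251; 251 ⊕ 63 = 196.
P4: D(K, 114) = 158; 158 ⊕ 222 = 64.

P1 = 30, P2 = 97, P3 = 196, P4 = 64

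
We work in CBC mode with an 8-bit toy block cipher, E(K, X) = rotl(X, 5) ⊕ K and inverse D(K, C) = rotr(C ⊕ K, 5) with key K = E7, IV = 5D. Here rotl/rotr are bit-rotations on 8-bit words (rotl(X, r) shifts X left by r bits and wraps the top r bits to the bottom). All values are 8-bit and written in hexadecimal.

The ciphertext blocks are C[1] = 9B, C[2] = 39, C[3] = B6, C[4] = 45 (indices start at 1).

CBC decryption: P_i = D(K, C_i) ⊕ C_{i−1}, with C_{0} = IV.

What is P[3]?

P[3]: D(K, B6) = 8A; 8A ⊕ 39 = B3.

P[3] = B3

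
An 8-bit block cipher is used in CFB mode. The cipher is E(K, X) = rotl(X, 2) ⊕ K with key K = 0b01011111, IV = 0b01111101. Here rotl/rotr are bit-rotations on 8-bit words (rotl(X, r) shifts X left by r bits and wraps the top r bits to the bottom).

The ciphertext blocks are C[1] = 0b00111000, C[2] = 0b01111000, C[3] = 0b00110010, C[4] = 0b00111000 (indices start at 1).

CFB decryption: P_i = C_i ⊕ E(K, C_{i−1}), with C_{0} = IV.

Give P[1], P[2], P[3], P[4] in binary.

P[1] = 0b10010010, P[2] = 0b11000111, P[3] = 0b10001100, P[4] = 0b10101111

P[1]: E(K, 0b01111101) = 0b10101010; 0b00111000 ⊕ 0b10101010 = 0b10010010.
P[2]: E(K, 0b00111000) = 0b10111111; 0b01111000 ⊕ 0b10111111 = 0b11000111.
P[3]: E(K, 0b01111000) = 0b10111110; 0b00110010 ⊕ 0b10111110 = 0b10001100.
P[4]: E(K, 0b00110010) = 0b10010111; 0b00111000 ⊕ 0b10010111 = 0b10101111.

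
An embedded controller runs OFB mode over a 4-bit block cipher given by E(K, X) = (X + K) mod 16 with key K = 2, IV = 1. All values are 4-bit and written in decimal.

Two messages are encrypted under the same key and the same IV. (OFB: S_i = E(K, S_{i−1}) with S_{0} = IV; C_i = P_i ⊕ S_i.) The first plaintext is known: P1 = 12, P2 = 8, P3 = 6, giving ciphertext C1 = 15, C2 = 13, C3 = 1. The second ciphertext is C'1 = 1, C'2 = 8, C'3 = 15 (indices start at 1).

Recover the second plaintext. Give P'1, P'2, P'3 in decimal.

In OFB with a reused IV, both messages share the same keystream S_i, so C_i ⊕ C'_i = P_i ⊕ P'_i and thus P'_i = P_i ⊕ C_i ⊕ C'_i.
P'1: 12 ⊕ 15 ⊕ 1 = 2.
P'2: 8 ⊕ 13 ⊕ 8 = 13.
P'3: 6 ⊕ 1 ⊕ 15 = 8.

P'1 = 2, P'2 = 13, P'3 = 8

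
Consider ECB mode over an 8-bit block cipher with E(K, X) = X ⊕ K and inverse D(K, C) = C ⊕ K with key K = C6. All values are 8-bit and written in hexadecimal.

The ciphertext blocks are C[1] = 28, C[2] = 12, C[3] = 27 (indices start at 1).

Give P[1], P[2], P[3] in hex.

ECB decryption: P_i = D(K, C_i).
P[1]: D(K, 28) = EE.
P[2]: D(K, 12) = D4.
P[3]: D(K, 27) = E1.

P[1] = EE, P[2] = D4, P[3] = E1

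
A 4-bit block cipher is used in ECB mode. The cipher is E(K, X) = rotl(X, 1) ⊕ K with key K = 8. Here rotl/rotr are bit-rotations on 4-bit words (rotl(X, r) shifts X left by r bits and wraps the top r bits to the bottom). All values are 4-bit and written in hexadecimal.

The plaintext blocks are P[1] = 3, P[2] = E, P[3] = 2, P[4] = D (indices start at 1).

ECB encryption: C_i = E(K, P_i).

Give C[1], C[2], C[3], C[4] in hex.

C[1] = E, C[2] = 5, C[3] = C, C[4] = 3

C[1]: E(K, 3) = E.
C[2]: E(K, E) = 5.
C[3]: E(K, 2) = C.
C[4]: E(K, D) = 3.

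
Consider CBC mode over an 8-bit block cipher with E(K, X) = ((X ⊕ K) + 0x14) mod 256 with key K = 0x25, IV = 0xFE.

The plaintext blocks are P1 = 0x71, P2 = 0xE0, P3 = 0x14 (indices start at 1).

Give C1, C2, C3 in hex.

C1 = 0xBE, C2 = 0x8F, C3 = 0xD2

CBC encryption: C_i = E(K, P_i ⊕ C_{i−1}), with C_{0} = IV.
C1: P1 ⊕ 0xFE = 0x8F; E(K, 0x8F) = 0xBE.
C2: P2 ⊕ 0xBE = 0x5E; E(K, 0x5E) = 0x8F.
C3: P3 ⊕ 0x8F = 0x9B; E(K, 0x9B) = 0xD2.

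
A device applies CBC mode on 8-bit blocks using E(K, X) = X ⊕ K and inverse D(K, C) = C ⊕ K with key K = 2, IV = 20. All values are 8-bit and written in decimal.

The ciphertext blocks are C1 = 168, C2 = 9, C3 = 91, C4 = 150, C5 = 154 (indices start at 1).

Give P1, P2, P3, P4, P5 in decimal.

CBC decryption: P_i = D(K, C_i) ⊕ C_{i−1}, with C_{0} = IV.
P1: D(K, 168) = 170; 170 ⊕ 20 = 190.
P2: D(K, 9) = 11; 11 ⊕ 168 = 163.
P3: D(K, 91) = 89; 89 ⊕ 9 = 80.
P4: D(K, 150) = 148; 148 ⊕ 91 = 207.
P5: D(K, 154) = 152; 152 ⊕ 150 = 14.

P1 = 190, P2 = 163, P3 = 80, P4 = 207, P5 = 14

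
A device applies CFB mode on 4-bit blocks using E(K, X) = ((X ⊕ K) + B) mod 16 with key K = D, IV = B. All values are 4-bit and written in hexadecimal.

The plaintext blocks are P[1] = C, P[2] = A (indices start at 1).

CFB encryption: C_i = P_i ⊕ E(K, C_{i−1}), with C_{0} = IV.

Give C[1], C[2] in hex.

C[1] = D, C[2] = 1

C[1]: E(K, B) = 1; C ⊕ 1 = D.
C[2]: E(K, D) = B; A ⊕ B = 1.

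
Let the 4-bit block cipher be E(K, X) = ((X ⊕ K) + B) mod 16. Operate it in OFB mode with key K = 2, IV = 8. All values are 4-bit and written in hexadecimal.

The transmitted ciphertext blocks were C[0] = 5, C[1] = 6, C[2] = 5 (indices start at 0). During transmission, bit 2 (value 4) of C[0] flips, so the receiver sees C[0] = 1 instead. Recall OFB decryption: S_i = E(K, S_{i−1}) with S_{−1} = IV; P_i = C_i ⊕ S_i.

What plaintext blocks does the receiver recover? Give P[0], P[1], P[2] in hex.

Only C[0] changed, to 1. In OFB, a change in C_i flips the same bit in P_i only; the keystream is unaffected. Decrypting the received ciphertext:
P[0]: S = E(K, 8) = 5; 1 ⊕ 5 = 4.
P[1]: S = E(K, 5) = 2; 6 ⊕ 2 = 4.
P[2]: S = E(K, 2) = B; 5 ⊕ B = E.
Blocks that differ from the original plaintext: P[0].

P[0] = 4, P[1] = 4, P[2] = E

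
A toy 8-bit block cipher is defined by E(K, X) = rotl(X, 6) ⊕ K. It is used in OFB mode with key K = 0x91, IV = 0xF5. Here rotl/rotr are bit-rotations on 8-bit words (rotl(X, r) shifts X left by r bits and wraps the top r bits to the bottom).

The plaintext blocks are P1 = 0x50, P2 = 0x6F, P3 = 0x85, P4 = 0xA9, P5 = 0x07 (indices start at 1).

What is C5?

OFB encryption: S_i = E(K, S_{i−1}) with S_{0} = IV; C_i = P_i ⊕ S_i.
C1: S = E(K, 0xF5) = 0xEC; 0x50 ⊕ 0xEC = 0xBC.
C2: S = E(K, 0xEC) = 0xAA; 0x6F ⊕ 0xAA = 0xC5.
C3: S = E(K, 0xAA) = 0x3B; 0x85 ⊕ 0x3B = 0xBE.
C4: S = E(K, 0x3B) = 0x5F; 0xA9 ⊕ 0x5F = 0xF6.
C5: S = E(K, 0x5F) = 0x46; 0x07 ⊕ 0x46 = 0x41.

C5 = 0x41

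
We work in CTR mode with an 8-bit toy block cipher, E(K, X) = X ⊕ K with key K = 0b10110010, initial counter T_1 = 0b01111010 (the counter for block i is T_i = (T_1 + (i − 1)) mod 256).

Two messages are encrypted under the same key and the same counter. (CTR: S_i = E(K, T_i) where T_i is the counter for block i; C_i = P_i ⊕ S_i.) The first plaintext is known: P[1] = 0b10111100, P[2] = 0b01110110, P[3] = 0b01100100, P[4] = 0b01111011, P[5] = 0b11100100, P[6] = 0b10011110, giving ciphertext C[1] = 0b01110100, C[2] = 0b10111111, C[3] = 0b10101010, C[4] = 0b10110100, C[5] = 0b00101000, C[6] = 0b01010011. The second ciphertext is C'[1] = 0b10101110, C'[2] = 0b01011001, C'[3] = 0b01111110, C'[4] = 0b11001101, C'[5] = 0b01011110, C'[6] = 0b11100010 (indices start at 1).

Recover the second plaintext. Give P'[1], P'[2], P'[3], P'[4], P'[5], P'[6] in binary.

In CTR with a reused counter, both messages share the same keystream S_i, so C_i ⊕ C'_i = P_i ⊕ P'_i and thus P'_i = P_i ⊕ C_i ⊕ C'_i.
P'[1]: 0b10111100 ⊕ 0b01110100 ⊕ 0b10101110 = 0b01100110.
P'[2]: 0b01110110 ⊕ 0b10111111 ⊕ 0b01011001 = 0b10010000.
P'[3]: 0b01100100 ⊕ 0b10101010 ⊕ 0b01111110 = 0b10110000.
P'[4]: 0b01111011 ⊕ 0b10110100 ⊕ 0b11001101 = 0b00000010.
P'[5]: 0b11100100 ⊕ 0b00101000 ⊕ 0b01011110 = 0b10010010.
P'[6]: 0b10011110 ⊕ 0b01010011 ⊕ 0b11100010 = 0b00101111.

P'[1] = 0b01100110, P'[2] = 0b10010000, P'[3] = 0b10110000, P'[4] = 0b00000010, P'[5] = 0b10010010, P'[6] = 0b00101111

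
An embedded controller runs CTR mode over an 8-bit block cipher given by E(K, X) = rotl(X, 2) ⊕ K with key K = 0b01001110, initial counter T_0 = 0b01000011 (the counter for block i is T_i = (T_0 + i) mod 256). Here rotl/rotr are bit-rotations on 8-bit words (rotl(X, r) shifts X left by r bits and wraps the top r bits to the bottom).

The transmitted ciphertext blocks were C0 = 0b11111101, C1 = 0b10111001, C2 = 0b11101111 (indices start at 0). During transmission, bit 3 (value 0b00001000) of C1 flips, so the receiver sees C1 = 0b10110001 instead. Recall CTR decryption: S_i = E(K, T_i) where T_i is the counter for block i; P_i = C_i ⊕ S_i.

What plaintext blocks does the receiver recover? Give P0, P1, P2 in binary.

P0 = 0b10111110, P1 = 0b11101110, P2 = 0b10110100

Only C1 changed, to 0b10110001. In CTR, a change in C_i flips the same bit in P_i only; the keystream is unaffected. Decrypting the received ciphertext:
P0: T = 0b01000011, S = E(K, T) = 0b01000011; 0b11111101 ⊕ 0b01000011 = 0b10111110.
P1: T = 0b01000100, S = E(K, T) = 0b01011111; 0b10110001 ⊕ 0b01011111 = 0b11101110.
P2: T = 0b01000101, S = E(K, T) = 0b01011011; 0b11101111 ⊕ 0b01011011 = 0b10110100.
Blocks that differ from the original plaintext: P1.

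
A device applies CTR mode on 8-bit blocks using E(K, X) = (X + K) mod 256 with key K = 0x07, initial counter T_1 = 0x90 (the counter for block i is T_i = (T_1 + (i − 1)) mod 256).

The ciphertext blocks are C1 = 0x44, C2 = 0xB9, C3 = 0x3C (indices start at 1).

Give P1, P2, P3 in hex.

P1 = 0xD3, P2 = 0x21, P3 = 0xA5

CTR decryption: S_i = E(K, T_i) where T_i is the counter for block i; P_i = C_i ⊕ S_i.
P1: T = 0x90, S = E(K, T) = 0x97; 0x44 ⊕ 0x97 = 0xD3.
P2: T = 0x91, S = E(K, T) = 0x98; 0xB9 ⊕ 0x98 = 0x21.
P3: T = 0x92, S = E(K, T) = 0x99; 0x3C ⊕ 0x99 = 0xA5.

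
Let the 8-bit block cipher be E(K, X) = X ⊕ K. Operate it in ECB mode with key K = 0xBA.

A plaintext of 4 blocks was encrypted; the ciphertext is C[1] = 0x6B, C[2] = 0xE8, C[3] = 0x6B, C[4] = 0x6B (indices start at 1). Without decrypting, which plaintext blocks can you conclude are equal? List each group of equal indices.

ECB encrypts each block independently with the same key, so equal ciphertext blocks imply equal plaintext blocks.
C[1] = C[3] = C[4] = 0x6B, so P[1] = P[3] = P[4].

P[1] = P[3] = P[4]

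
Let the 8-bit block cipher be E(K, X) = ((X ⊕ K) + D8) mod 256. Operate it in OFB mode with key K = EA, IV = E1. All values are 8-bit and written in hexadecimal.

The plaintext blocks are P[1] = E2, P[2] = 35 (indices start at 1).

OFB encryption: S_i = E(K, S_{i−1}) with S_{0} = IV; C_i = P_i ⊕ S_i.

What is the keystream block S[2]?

E1

C[1]: S = E(K, E1) = E3; E2 ⊕ E3 = 01.
C[2]: S = E(K, E3) = E1; 35 ⊕ E1 = D4.
So S[2] = E1.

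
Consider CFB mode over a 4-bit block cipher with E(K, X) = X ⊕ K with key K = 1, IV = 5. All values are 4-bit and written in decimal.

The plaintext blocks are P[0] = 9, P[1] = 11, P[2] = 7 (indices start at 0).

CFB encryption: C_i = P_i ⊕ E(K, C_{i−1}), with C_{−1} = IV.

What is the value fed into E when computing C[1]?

C[0]: E(K, 5) = 4; 9 ⊕ 4 = 13.
C[1]: E(K, 13) = 12; 11 ⊕ 12 = 7.
So the input to E for block [1] is 13.

13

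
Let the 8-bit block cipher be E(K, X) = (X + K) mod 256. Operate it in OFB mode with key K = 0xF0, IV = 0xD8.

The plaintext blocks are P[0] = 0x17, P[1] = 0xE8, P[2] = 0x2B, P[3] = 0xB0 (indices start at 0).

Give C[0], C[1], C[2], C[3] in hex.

C[0] = 0xDF, C[1] = 0x50, C[2] = 0x83, C[3] = 0x28

OFB encryption: S_i = E(K, S_{i−1}) with S_{−1} = IV; C_i = P_i ⊕ S_i.
C[0]: S = E(K, 0xD8) = 0xC8; 0x17 ⊕ 0xC8 = 0xDF.
C[1]: S = E(K, 0xC8) = 0xB8; 0xE8 ⊕ 0xB8 = 0x50.
C[2]: S = E(K, 0xB8) = 0xA8; 0x2B ⊕ 0xA8 = 0x83.
C[3]: S = E(K, 0xA8) = 0x98; 0xB0 ⊕ 0x98 = 0x28.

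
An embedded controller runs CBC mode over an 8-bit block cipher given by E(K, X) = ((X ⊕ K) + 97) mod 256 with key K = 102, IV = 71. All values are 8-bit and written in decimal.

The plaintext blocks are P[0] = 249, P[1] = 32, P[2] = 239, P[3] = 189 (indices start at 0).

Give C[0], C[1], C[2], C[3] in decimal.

CBC encryption: C_i = E(K, P_i ⊕ C_{i−1}), with C_{−1} = IV.
C[0]: P[0] ⊕ 71 = 190; E(K, 190) = 57.
C[1]: P[1] ⊕ 57 = 25; E(K, 25) = 224.
C[2]: P[2] ⊕ 224 = 15; E(K, 15) = 202.
C[3]: P[3] ⊕ 202 = 119; E(K, 119) = 114.

C[0] = 57, C[1] = 224, C[2] = 202, C[3] = 114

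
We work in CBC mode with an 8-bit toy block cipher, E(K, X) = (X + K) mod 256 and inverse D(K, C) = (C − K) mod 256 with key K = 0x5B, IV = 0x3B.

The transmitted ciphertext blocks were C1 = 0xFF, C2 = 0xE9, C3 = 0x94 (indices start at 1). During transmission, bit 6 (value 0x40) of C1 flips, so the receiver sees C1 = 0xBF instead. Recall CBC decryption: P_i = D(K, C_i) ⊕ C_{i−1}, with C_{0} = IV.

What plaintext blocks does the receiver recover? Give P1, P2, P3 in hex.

P1 = 0x5F, P2 = 0x31, P3 = 0xD0

Only C1 changed, to 0xBF. In CBC, a change in C_i garbles P_i and flips the same bit in P_{i+1}. Decrypting the received ciphertext:
P1: D(K, 0xBF) = 0x64; 0x64 ⊕ 0x3B = 0x5F.
P2: D(K, 0xE9) = 0x8E; 0x8E ⊕ 0xBF = 0x31.
P3: D(K, 0x94) = 0x39; 0x39 ⊕ 0xE9 = 0xD0.
Blocks that differ from the original plaintext: P1, P2.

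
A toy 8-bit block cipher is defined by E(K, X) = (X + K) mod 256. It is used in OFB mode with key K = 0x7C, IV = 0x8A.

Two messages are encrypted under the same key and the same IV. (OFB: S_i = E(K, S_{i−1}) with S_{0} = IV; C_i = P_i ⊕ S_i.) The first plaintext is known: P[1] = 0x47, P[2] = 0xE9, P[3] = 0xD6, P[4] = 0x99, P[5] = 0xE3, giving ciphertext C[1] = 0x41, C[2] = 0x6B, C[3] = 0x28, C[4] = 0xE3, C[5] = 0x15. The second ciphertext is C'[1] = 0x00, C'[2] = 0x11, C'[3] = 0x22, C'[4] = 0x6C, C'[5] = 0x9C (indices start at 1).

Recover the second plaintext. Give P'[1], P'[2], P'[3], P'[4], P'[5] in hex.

In OFB with a reused IV, both messages share the same keystream S_i, so C_i ⊕ C'_i = P_i ⊕ P'_i and thus P'_i = P_i ⊕ C_i ⊕ C'_i.
P'[1]: 0x47 ⊕ 0x41 ⊕ 0x00 = 0x06.
P'[2]: 0xE9 ⊕ 0x6B ⊕ 0x11 = 0x93.
P'[3]: 0xD6 ⊕ 0x28 ⊕ 0x22 = 0xDC.
P'[4]: 0x99 ⊕ 0xE3 ⊕ 0x6C = 0x16.
P'[5]: 0xE3 ⊕ 0x15 ⊕ 0x9C = 0x6A.

P'[1] = 0x06, P'[2] = 0x93, P'[3] = 0xDC, P'[4] = 0x16, P'[5] = 0x6A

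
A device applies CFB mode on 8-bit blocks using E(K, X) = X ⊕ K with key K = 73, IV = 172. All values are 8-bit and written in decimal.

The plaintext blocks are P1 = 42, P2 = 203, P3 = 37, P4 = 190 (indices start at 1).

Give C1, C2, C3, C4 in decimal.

CFB encryption: C_i = P_i ⊕ E(K, C_{i−1}), with C_{0} = IV.
C1: E(K, 172) = 229; 42 ⊕ 229 = 207.
C2: E(K, 207) = 134; 203 ⊕ 134 = 77.
C3: E(K, 77) = 4; 37 ⊕ 4 = 33.
C4: E(K, 33) = 104; 190 ⊕ 104 = 214.

C1 = 207, C2 = 77, C3 = 33, C4 = 214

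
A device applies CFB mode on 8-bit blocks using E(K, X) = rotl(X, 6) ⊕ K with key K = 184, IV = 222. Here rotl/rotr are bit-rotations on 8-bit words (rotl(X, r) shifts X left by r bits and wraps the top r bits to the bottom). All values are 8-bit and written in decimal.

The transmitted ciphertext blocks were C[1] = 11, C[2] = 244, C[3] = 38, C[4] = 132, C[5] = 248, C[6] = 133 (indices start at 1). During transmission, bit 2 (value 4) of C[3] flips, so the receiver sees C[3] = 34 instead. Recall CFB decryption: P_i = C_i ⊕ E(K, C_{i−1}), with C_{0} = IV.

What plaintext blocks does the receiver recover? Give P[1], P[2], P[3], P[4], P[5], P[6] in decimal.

P[1] = 4, P[2] = 142, P[3] = 167, P[4] = 180, P[5] = 97, P[6] = 3

Only C[3] changed, to 34. In CFB, a change in C_i flips the same bit in P_i and garbles P_{i+1}. Decrypting the received ciphertext:
P[1]: E(K, 222) = 15; 11 ⊕ 15 = 4.
P[2]: E(K, 11) = 122; 244 ⊕ 122 = 142.
P[3]: E(K, 244) = 133; 34 ⊕ 133 = 167.
P[4]: E(K, 34) = 48; 132 ⊕ 48 = 180.
P[5]: E(K, 132) = 153; 248 ⊕ 153 = 97.
P[6]: E(K, 248) = 134; 133 ⊕ 134 = 3.
Blocks that differ from the original plaintext: P[3], P[4].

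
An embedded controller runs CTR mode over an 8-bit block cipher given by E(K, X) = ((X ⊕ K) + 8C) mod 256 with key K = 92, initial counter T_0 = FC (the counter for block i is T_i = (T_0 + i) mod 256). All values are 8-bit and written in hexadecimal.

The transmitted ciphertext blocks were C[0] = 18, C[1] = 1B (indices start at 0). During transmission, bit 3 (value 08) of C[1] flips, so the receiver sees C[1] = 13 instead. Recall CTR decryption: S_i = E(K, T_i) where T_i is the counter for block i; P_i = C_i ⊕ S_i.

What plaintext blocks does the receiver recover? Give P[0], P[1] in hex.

P[0] = E2, P[1] = E8

Only C[1] changed, to 13. In CTR, a change in C_i flips the same bit in P_i only; the keystream is unaffected. Decrypting the received ciphertext:
P[0]: T = FC, S = E(K, T) = FA; 18 ⊕ FA = E2.
P[1]: T = FD, S = E(K, T) = FB; 13 ⊕ FB = E8.
Blocks that differ from the original plaintext: P[1].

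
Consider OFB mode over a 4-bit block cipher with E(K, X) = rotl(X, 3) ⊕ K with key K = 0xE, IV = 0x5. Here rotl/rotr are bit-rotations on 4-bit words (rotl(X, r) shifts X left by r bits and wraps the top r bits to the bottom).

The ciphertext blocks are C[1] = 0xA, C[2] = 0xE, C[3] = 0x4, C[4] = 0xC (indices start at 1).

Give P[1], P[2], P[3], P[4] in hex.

OFB decryption: S_i = E(K, S_{i−1}) with S_{0} = IV; P_i = C_i ⊕ S_i.
P[1]: S = E(K, 0x5) = 0x4; 0xA ⊕ 0x4 = 0xE.
P[2]: S = E(K, 0x4) = 0xC; 0xE ⊕ 0xC = 0x2.
P[3]: S = E(K, 0xC) = 0x8; 0x4 ⊕ 0x8 = 0xC.
P[4]: S = E(K, 0x8) = 0xA; 0xC ⊕ 0xA = 0x6.

P[1] = 0xE, P[2] = 0x2, P[3] = 0xC, P[4] = 0x6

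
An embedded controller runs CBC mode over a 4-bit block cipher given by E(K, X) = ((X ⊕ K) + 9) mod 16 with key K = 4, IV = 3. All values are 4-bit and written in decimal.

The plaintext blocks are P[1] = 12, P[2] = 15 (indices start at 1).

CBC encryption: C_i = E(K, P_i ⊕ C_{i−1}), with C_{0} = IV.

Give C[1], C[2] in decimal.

C[1]: P[1] ⊕ 3 = 15; E(K, 15) = 4.
C[2]: P[2] ⊕ 4 = 11; E(K, 11) = 8.

C[1] = 4, C[2] = 8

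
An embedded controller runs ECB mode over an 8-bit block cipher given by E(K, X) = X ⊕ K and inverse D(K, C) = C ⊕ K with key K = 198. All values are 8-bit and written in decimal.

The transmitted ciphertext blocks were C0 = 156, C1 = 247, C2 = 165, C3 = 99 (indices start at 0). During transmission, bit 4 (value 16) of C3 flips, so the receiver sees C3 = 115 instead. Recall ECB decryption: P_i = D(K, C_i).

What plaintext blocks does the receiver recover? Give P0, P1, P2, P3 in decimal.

P0 = 90, P1 = 49, P2 = 99, P3 = 181

Only C3 changed, to 115. In ECB, a change in C_i affects only P_i. Decrypting the received ciphertext:
P0: D(K, 156) = 90.
P1: D(K, 247) = 49.
P2: D(K, 165) = 99.
P3: D(K, 115) = 181.
Blocks that differ from the original plaintext: P3.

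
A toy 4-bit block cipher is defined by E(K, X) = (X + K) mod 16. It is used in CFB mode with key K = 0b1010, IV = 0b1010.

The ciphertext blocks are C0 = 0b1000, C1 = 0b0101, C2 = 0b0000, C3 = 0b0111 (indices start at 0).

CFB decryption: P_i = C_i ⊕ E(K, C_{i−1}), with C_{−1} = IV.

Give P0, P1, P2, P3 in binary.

P0 = 0b1100, P1 = 0b0111, P2 = 0b1111, P3 = 0b1101

P0: E(K, 0b1010) = 0b0100; 0b1000 ⊕ 0b0100 = 0b1100.
P1: E(K, 0b1000) = 0b0010; 0b0101 ⊕ 0b0010 = 0b0111.
P2: E(K, 0b0101) = 0b1111; 0b0000 ⊕ 0b1111 = 0b1111.
P3: E(K, 0b0000) = 0b1010; 0b0111 ⊕ 0b1010 = 0b1101.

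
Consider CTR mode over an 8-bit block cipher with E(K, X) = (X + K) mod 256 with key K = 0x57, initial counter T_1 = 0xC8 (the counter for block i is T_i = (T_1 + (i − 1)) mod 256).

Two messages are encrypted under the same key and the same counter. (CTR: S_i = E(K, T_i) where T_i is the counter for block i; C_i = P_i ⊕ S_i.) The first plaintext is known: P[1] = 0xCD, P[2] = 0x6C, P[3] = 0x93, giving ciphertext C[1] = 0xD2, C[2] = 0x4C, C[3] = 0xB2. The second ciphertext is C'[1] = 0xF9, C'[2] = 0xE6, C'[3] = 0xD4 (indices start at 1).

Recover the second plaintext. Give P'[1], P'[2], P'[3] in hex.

In CTR with a reused counter, both messages share the same keystream S_i, so C_i ⊕ C'_i = P_i ⊕ P'_i and thus P'_i = P_i ⊕ C_i ⊕ C'_i.
P'[1]: 0xCD ⊕ 0xD2 ⊕ 0xF9 = 0xE6.
P'[2]: 0x6C ⊕ 0x4C ⊕ 0xE6 = 0xC6.
P'[3]: 0x93 ⊕ 0xB2 ⊕ 0xD4 = 0xF5.

P'[1] = 0xE6, P'[2] = 0xC6, P'[3] = 0xF5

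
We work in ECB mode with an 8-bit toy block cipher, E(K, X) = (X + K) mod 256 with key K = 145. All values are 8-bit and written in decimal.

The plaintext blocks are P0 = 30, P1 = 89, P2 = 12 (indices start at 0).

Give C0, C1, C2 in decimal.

ECB encryption: C_i = E(K, P_i).
C0: E(K, 30) = 175.
C1: E(K, 89) = 234.
C2: E(K, 12) = 157.

C0 = 175, C1 = 234, C2 = 157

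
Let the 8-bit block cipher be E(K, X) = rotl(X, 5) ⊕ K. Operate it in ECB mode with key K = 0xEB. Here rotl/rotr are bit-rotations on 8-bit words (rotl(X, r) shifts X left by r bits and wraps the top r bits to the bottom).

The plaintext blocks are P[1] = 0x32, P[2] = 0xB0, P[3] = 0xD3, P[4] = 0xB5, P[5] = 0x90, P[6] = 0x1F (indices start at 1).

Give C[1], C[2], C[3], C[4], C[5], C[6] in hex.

C[1] = 0xAD, C[2] = 0xFD, C[3] = 0x91, C[4] = 0x5D, C[5] = 0xF9, C[6] = 0x08

ECB encryption: C_i = E(K, P_i).
C[1]: E(K, 0x32) = 0xAD.
C[2]: E(K, 0xB0) = 0xFD.
C[3]: E(K, 0xD3) = 0x91.
C[4]: E(K, 0xB5) = 0x5D.
C[5]: E(K, 0x90) = 0xF9.
C[6]: E(K, 0x1F) = 0x08.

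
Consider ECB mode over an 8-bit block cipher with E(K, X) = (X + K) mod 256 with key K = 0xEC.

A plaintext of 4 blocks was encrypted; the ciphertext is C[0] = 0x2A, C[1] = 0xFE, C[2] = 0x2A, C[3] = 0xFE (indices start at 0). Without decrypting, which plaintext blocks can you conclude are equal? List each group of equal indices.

ECB encrypts each block independently with the same key, so equal ciphertext blocks imply equal plaintext blocks.
C[0] = C[2] = 0x2A, so P[0] = P[2].
C[1] = C[3] = 0xFE, so P[1] = P[3].

P[0] = P[2]; P[1] = P[3]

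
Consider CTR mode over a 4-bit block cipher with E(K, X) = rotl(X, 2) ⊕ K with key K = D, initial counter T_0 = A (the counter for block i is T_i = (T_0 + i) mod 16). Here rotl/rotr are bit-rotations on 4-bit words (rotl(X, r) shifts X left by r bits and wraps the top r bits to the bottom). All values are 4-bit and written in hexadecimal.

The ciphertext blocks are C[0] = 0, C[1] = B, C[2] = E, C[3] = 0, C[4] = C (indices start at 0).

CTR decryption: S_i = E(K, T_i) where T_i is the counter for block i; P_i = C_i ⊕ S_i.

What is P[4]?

P[4]: T = E, S = E(K, T) = 6; C ⊕ 6 = A.

P[4] = A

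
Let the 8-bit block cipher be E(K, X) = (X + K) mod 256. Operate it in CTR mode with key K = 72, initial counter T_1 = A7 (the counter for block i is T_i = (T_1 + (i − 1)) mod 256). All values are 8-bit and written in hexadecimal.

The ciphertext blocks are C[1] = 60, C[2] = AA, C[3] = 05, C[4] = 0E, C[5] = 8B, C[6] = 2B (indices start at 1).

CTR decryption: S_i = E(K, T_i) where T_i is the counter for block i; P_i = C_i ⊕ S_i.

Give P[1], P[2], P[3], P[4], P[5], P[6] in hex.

P[1]: T = A7, S = E(K, T) = 19; 60 ⊕ 19 = 79.
P[2]: T = A8, S = E(K, T) = 1A; AA ⊕ 1A = B0.
P[3]: T = A9, S = E(K, T) = 1B; 05 ⊕ 1B = 1E.
P[4]: T = AA, S = E(K, T) = 1C; 0E ⊕ 1C = 12.
P[5]: T = AB, S = E(K, T) = 1D; 8B ⊕ 1D = 96.
P[6]: T = AC, S = E(K, T) = 1E; 2B ⊕ 1E = 35.

P[1] = 79, P[2] = B0, P[3] = 1E, P[4] = 12, P[5] = 96, P[6] = 35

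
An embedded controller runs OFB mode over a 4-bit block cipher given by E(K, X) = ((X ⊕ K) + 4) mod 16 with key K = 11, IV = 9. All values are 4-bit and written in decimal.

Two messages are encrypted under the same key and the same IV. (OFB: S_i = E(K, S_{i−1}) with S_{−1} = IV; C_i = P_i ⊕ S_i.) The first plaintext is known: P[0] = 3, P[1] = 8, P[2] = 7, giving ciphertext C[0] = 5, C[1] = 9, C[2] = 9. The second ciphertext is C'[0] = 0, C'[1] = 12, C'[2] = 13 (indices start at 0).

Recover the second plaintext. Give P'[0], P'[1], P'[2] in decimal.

P'[0] = 6, P'[1] = 13, P'[2] = 3

In OFB with a reused IV, both messages share the same keystream S_i, so C_i ⊕ C'_i = P_i ⊕ P'_i and thus P'_i = P_i ⊕ C_i ⊕ C'_i.
P'[0]: 3 ⊕ 5 ⊕ 0 = 6.
P'[1]: 8 ⊕ 9 ⊕ 12 = 13.
P'[2]: 7 ⊕ 9 ⊕ 13 = 3.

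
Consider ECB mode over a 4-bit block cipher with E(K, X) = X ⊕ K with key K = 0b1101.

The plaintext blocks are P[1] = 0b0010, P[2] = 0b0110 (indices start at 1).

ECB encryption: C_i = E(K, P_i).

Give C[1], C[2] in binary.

C[1]: E(K, 0b0010) = 0b1111.
C[2]: E(K, 0b0110) = 0b1011.

C[1] = 0b1111, C[2] = 0b1011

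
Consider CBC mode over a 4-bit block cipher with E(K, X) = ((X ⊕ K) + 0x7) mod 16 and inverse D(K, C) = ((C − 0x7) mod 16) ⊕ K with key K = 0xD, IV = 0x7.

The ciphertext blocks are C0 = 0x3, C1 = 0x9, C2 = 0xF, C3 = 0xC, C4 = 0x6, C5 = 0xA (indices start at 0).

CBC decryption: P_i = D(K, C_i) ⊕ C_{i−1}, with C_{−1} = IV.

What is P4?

P4: D(K, 0x6) = 0x2; 0x2 ⊕ 0xC = 0xE.

P4 = 0xE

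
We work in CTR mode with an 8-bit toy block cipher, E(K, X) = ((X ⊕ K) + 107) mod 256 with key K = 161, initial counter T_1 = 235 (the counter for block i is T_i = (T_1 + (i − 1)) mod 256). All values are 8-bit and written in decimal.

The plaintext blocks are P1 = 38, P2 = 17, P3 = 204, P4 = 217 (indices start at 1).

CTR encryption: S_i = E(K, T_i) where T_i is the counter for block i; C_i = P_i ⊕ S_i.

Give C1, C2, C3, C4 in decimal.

C1: T = 235, S = E(K, T) = 181; 38 ⊕ 181 = 147.
C2: T = 236, S = E(K, T) = 184; 17 ⊕ 184 = 169.
C3: T = 237, S = E(K, T) = 183; 204 ⊕ 183 = 123.
C4: T = 238, S = E(K, T) = 186; 217 ⊕ 186 = 99.

C1 = 147, C2 = 169, C3 = 123, C4 = 99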